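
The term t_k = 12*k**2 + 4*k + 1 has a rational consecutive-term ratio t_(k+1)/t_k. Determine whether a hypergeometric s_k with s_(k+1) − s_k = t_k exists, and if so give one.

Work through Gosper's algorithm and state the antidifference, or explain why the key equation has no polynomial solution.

s_k = k*(4*k**2 - 4*k + 1)

Step 1: r(k) = (12*k**2 + 28*k + 17)/(12*k**2 + 4*k + 1).
Factor: A=1; B=1; C=k**2 + k/3 + 1/12.
Solve (1)·f(k+1) − (1)·f(k) = k**2 + k/3 + 1/12.
From deg A=0, deg B=0, deg C=2: d=3.
Match coefficients ⇒ f(k) = k*(2*k - 1)**2/12.
Certificate R = B(k−1)f/C = k*(2*k - 1)**2/(12*k**2 + 4*k + 1) gives s_k = k*(4*k**2 - 4*k + 1).
Verify: 12*k**2 + 4*k + 1 matches t_k.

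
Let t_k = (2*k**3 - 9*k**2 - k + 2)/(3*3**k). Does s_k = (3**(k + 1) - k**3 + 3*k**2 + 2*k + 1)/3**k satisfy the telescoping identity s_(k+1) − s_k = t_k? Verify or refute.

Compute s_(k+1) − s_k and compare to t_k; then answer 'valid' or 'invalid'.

valid (s_(k+1) − s_k reduces to t_k)

s_(k+1) = (9*3**k - k**3 + 5*k + 5)/(3*3**k)
s_(k+1) − s_k = (2*k**3 - 9*k**2 - k + 2)/(3*3**k)
(s_(k+1) − s_k) − t_k = 0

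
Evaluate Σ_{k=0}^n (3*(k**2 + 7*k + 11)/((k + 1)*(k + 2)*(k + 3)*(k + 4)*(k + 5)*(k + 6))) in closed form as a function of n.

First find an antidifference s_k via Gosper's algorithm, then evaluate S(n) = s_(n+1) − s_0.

S(n) = (n**3 + 12*n**2 + 44*n + 33)/(15*(n**3 + 12*n**2 + 44*n + 48))

Step 1: r(k) = (k + 1)*(7*k + (k + 1)**2 + 18)/((k + 7)*(k**2 + 7*k + 11)).
Gosper form: A/B · C(k+1)/C(k) with A=k + 1, B=k + 7, C=k**2 + 7*k + 11.
f must satisfy (k + 1)·f(k+1) − (k + 6)·f(k) = k**2 + 7*k + 11.
From deg A=1, deg B=1, deg C=2: d=5.
A polynomial solution: f(k) = k*(k + 2)*(k + 4)*(k**2 + 9*k + 23)/45.
So s_k = (B(k−1)f/C)·t_k = (k*(k + 2)*(k + 4)*(k + 6)*(k**2 + 9*k + 23)/(45*(k**2 + 7*k + 11)))·t_k = k*(k**2 + 9*k + 23)/(15*(k**3 + 9*k**2 + 23*k + 15)).
Check: Δs_k = 3*(k**2 + 7*k + 11)/(k**6 + 21*k**5 + 175*k**4 + 735*k**3 + 1624*k**2 + 1764*k + 720). ✓
s_(n+1) = (n**3 + 12*n**2 + 44*n + 33)/(15*(n**3 + 12*n**2 + 44*n + 48)) and s_(0) = 0, so S(n) = (n**3 + 12*n**2 + 44*n + 33)/(15*(n**3 + 12*n**2 + 44*n + 48)).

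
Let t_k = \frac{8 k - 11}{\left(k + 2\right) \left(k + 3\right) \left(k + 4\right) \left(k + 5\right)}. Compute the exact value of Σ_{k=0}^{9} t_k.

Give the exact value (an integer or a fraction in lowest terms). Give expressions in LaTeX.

The ratio is (k + 2)*(8*k - 3)/((k + 6)*(8*k - 11)).
So A=k + 2 and B=k + 6, with C=k - 11/8.
Solve (k + 2)·f(k+1) − (k + 5)·f(k) = k - 11/8.
From deg A=1, deg B=1, deg C=1: d=3.
Solving with deg f ≤ 3: f(k) = -k*(k**2 + 9*k + 122)/192.
Certificate R = B(k−1)f/C = -k*(k + 5)*(k**2 + 9*k + 122)/(24*(8*k - 11)) gives s_k = k*(-k**2 - 9*k - 122)/(24*(k + 2)*(k + 3)*(k + 4)).
Δs = (8*k - 11)/(k**4 + 14*k**3 + 71*k**2 + 154*k + 120), as required.
Sum = s_(10) − s_(0); s_(10) = -5/84, s_(0) = 0 ⇒ -5/84.

Σ = -5/84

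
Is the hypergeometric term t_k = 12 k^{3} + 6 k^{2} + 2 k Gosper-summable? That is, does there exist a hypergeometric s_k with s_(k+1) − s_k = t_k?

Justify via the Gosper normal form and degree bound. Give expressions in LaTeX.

The ratio is (6*k**3 + 21*k**2 + 25*k + 10)/(k*(6*k**2 + 3*k + 1)).
Normal form (A,B,C) = (1, 1, k**3 + k**2/2 + k/6).
f must satisfy (1)·f(k+1) − (1)·f(k) = k**3 + k**2/2 + k/6.
From deg A=0, deg B=0, deg C=3: d=4.
Match coefficients ⇒ f(k) = k**2*(k - 1)*(3*k - 1)/12.
Get s_k = R·t_k = k**2*(3*k**2 - 4*k + 1) with R(k) = B(k−1)f(k)/C(k) = k*(k - 1)*(3*k - 1)/(2*(6*k**2 + 3*k + 1)).
Δs = 2*k*(6*k**2 + 3*k + 1), as required.

Yes. s_k = k^{2} \left(3 k^{2} - 4 k + 1\right).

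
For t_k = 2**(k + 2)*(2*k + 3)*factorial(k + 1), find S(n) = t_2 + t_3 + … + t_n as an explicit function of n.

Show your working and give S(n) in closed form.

t_(k+1)/t_k = 2*(k + 2)*(2*k + 5)/(2*k + 3).
Normal form (A,B,C) = (2*k + 4, 1, k + 3/2).
Need (2*k + 4)·f(k+1) − (1)·f(k) = k + 3/2.
Bound: deg f ≤ 0.
Solving with deg f ≤ 0: f(k) = 1/2.
So s_k = (B(k−1)f/C)·t_k = (1/(2*k + 3))·t_k = 2**(k + 2)*factorial(k + 1).
Δs = 2**(k + 2)*(2*k + 3)*factorial(k + 1), as required.
Evaluate: s_(n+1) = 2**(n + 3)*factorial(n + 2); subtract s_(2) = 96 ⇒ S(n) = 8*2**n*factorial(n + 2) - 96.

S(n) = 8*2**n*factorial(n + 2) - 96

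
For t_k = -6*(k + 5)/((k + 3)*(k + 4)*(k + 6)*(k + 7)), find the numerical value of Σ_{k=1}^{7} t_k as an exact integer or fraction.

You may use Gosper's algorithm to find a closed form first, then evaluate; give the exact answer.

t_(k+1)/t_k = (k + 3)*(k + 6)**2/((k + 5)**2*(k + 8)).
Normal form (A,B,C) = (k + 3, k + 8, k**2 + 10*k + 25).
f must satisfy (k + 3)·f(k+1) − (k + 7)·f(k) = k**2 + 10*k + 25.
deg f ≤ 4 (via 1,1,2).
Match coefficients ⇒ f(k) = k*(k + 4)*(k + 5)*(k + 9)/36.
Get s_k = R·t_k = k*(-k - 9)/(6*(k**2 + 9*k + 18)) with R(k) = B(k−1)f(k)/C(k) = k*(k + 4)*(k + 7)*(k + 9)/(36*(k + 5)).
Δs = 6*(-k - 5)/(k**4 + 20*k**3 + 145*k**2 + 450*k + 504), as required.
Σ_(k=1)^(7) t_k = s_(8) − s_(1) = -34/231 − (-5/84) = -27/308.

Σ = -27/308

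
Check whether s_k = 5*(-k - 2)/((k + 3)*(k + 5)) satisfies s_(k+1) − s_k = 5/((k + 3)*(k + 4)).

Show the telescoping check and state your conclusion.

s_(k+1) = 5*(-k - 3)/((k + 4)*(k + 6))
s_(k+1) − s_k = 5*(k**2 + 5*k + 3)/(k**4 + 18*k**3 + 119*k**2 + 342*k + 360)
(s_(k+1) − s_k) − t_k = 15*(-2*k - 9)/(k**4 + 18*k**3 + 119*k**2 + 342*k + 360)

Invalid: residual 15*(-2*k - 9)/(k**4 + 18*k**3 + 119*k**2 + 342*k + 360) ≠ 0.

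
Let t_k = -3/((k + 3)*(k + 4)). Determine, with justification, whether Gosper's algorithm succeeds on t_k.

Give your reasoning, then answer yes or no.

The ratio is (k + 3)/(k + 5).
Normal form (A,B,C) = (k + 3, k + 5, 1).
f must satisfy (k + 3)·f(k+1) − (k + 4)·f(k) = 1.
Bound: deg f ≤ 1.
A polynomial solution: f(k) = k/3.
Certificate R = B(k−1)f/C = k*(k + 4)/3 gives s_k = -k/(k + 3).
Δs = -3/(k**2 + 7*k + 12), as required.

Yes. s_k = -k/(k + 3).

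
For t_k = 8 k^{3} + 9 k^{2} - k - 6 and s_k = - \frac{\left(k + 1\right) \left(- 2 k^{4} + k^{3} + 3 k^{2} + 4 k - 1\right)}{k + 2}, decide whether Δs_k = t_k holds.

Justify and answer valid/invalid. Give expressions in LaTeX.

s_(k+1) = (2*k**5 + 11*k**4 + 20*k**3 + 7*k**2 - 15*k - 10)/(k + 3)
s_(k+1) − s_k = (8*k**5 + 43*k**4 + 66*k**3 + 23*k**2 - 32*k - 23)/(k**2 + 5*k + 6)
(s_(k+1) − s_k) − t_k = (-6*k**4 - 26*k**3 - 20*k**2 + 4*k + 13)/(k**2 + 5*k + 6)

Invalid: residual \frac{- 6 k^{4} - 26 k^{3} - 20 k^{2} + 4 k + 13}{k^{2} + 5 k + 6} ≠ 0.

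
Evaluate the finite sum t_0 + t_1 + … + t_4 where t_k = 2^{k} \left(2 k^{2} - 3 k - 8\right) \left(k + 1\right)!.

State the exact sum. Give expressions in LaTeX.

Σ = 23044

r(k) = 2*(2*k**3 + 5*k**2 - 7*k - 18)/(2*k**2 - 3*k - 8) after simplifying.
A = 2*k + 4, B = 1, C = k**2 - 3*k/2 - 4.
Key eq: (2*k + 4)·f(k+1) = (1)·f(k) + (k**2 - 3*k/2 - 4).
Bound: deg f ≤ 1.
Solve for f: f(k) = (k - 4)/2 (degree 1 ≤ 1).
Certificate R = B(k−1)f/C = (k - 4)/(2*k**2 - 3*k - 8) gives s_k = 2**k*(k - 4)*factorial(k + 1).
s_(k+1) − s_k = 2**k*(2*k**2 - 3*k - 8)*factorial(k + 1) = t_k.
Evaluate s at k=5 and k=0: 23040 and -4; difference 23044.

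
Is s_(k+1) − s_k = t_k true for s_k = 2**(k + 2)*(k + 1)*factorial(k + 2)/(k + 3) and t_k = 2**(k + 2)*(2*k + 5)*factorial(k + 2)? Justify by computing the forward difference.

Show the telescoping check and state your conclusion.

s_(k+1) = 2**(k + 3)*(k + 2)*factorial(k + 3)/(k + 4)
s_(k+1) − s_k = 2**(k + 2)*(2*k**3 + 15*k**2 + 37*k + 32)*factorial(k + 2)/((k + 3)*(k + 4))
(s_(k+1) − s_k) − t_k = -2**(k + 3)*(k + 2)*(2*k + 7)*factorial(k + 2)/((k + 3)*(k + 4))

Invalid: residual -2**(k + 3)*(k + 2)*(2*k + 7)*factorial(k + 2)/((k + 3)*(k + 4)) ≠ 0.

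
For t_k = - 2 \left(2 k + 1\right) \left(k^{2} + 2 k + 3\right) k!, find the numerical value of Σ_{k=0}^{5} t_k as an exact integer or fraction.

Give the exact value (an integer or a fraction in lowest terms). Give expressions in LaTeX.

Compute t_(k+1)/t_k: get (k + 1)*(2*k + 3)*(2*k + (k + 1)**2 + 5)/((2*k + 1)*(k**2 + 2*k + 3)).
A = k + 1, B = 1, C = k**3 + 5*k**2/2 + 4*k + 3/2.
f must satisfy (k + 1)·f(k+1) − (1)·f(k) = k**3 + 5*k**2/2 + 4*k + 3/2.
deg f ≤ 2 (via 1,0,3).
Match coefficients ⇒ f(k) = (2*k**2 + k + 1)/2.
Then R = B(k−1)f/C = (2*k**2 + k + 1)/((2*k + 1)*(k**2 + 2*k + 3)), so s_k = R(k)·t_k = -2*(2*k**2 + k + 1)*factorial(k).
Check: Δs_k = -2*(2*k + 1)*(k**2 + 2*k + 3)*factorial(k). ✓
Sum = s_(6) − s_(0); s_(6) = -113760, s_(0) = -2 ⇒ -113758.

Σ = -113758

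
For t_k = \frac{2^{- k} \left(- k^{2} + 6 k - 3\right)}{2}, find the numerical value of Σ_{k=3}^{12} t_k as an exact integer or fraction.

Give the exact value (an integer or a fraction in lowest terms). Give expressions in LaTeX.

Σ = 3189/8192

t_(k+1)/t_k = (k**2 - 4*k - 2)/(2*(k**2 - 6*k + 3)).
Gosper form: A/B · C(k+1)/C(k) with A=1/2, B=1, C=k**2 - 6*k + 3.
f must satisfy (1/2)·f(k+1) − (1)·f(k) = k**2 - 6*k + 3.
Bound: deg f ≤ 2.
Solving with deg f ≤ 2: f(k) = -2*k*(k - 4).
Then R = B(k−1)f/C = -2*k*(k - 4)/(k**2 - 6*k + 3), so s_k = R(k)·t_k = k*(k - 4)/2**k.
Verify: (-k**2 + 6*k - 3)/(2*2**k) matches t_k.
Telescoping: Σ = s_(13) − s_(3) = 117/8192 − (-3/8) = 3189/8192.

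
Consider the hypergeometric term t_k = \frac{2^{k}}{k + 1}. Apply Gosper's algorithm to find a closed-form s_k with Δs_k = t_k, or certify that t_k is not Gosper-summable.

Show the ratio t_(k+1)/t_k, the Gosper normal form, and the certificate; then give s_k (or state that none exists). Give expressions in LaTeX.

none — t_k is not Gosper-summable

r(k) = 2*(k + 1)/(k + 2) after simplifying.
Factor: A=2*k + 2; B=k + 2; C=1.
Set up (2*k + 2)·f(k+1) − (k + 1)·f(k) − (1) = 0.
d = -1 from the (1,1,0) case.
Bound -1 < 0, so the key equation has no polynomial solution.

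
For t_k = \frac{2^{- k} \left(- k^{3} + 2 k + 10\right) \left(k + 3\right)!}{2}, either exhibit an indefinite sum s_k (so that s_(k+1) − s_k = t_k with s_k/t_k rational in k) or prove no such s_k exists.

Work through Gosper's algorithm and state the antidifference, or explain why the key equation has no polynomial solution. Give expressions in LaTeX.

Ratio r(k) = (k + 4)*(2*k - (k + 1)**3 + 12)/(2*(-k**3 + 2*k + 10)).
A = k/2 + 2, B = 1, C = k**3 - 2*k - 10.
Set up (k/2 + 2)·f(k+1) − (1)·f(k) − (k**3 - 2*k - 10) = 0.
d = 2 from the (1,0,3) case.
A polynomial solution: f(k) = 2*(k**2 - 4*k + 1).
R(k) = B(k−1)·f(k)/C(k) = 2*(k**2 - 4*k + 1)/(k**3 - 2*k - 10); s_k = R·t_k = -(k**2 - 4*k + 1)*factorial(k + 3)/2**k.
Check: Δs_k = (-k**3 + 2*k + 10)*factorial(k + 3)/(2*2**k). ✓

s_k = - 2^{- k} \left(k^{2} - 4 k + 1\right) \left(k + 3\right)!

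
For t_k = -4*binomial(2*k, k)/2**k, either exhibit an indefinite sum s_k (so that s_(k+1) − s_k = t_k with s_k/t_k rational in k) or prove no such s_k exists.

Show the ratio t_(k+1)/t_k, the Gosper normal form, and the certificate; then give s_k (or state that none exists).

none — t_k is not Gosper-summable

Ratio r(k) = (2*k + 1)/(k + 1).
Factor: A=2*k + 1; B=k + 1; C=1.
Set up (2*k + 1)·f(k+1) − (k)·f(k) − (1) = 0.
From deg A=1, deg B=1, deg C=0: d=-1.
Negative degree bound (-1): no f exists, t_k not Gosper-summable.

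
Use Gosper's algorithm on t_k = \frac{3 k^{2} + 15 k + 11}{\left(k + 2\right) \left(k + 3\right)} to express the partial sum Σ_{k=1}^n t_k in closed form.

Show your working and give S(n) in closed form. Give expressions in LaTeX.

r(k) = (k + 2)*(15*k + 3*(k + 1)**2 + 26)/((k + 4)*(3*k**2 + 15*k + 11)) after simplifying.
A = k + 2, B = k + 4, C = k**2 + 5*k + 11/3.
Key eq: (k + 2)·f(k+1) = (k + 3)·f(k) + (k**2 + 5*k + 11/3).
d = 2 from the (1,1,2) case.
Solve for f: f(k) = k*(6*k + 5)/6 (degree 2 ≤ 2).
Get s_k = R·t_k = k*(6*k + 5)/(2*(k + 2)) with R(k) = B(k−1)f(k)/C(k) = k*(k + 3)*(6*k + 5)/(2*(3*k**2 + 15*k + 11)).
s_(k+1) − s_k = (3*k**2 + 15*k + 11)/(k**2 + 5*k + 6) = t_k.
Σ_(k=1)^n t_k = s_(n+1) − s_(1) = ((6*n**2 + 17*n + 11)/(2*(n + 3))) − (11/6), i.e. n*(9*n + 20)/(3*(n + 3)).

S(n) = \frac{n \left(9 n + 20\right)}{3 \left(n + 3\right)}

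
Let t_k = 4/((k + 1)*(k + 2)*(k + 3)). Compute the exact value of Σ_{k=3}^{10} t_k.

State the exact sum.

Compute t_(k+1)/t_k: get (k + 1)/(k + 4).
A = k + 1, B = k + 4, C = 1.
Key eq: (k + 1)·f(k+1) = (k + 3)·f(k) + (1).
Bound: deg f ≤ 2.
Match coefficients ⇒ f(k) = k*(k + 3)/4.
R(k) = B(k−1)·f(k)/C(k) = k*(k + 3)**2/4; s_k = R·t_k = k*(k + 3)/((k + 1)*(k + 2)).
Check: Δs_k = 4/(k**3 + 6*k**2 + 11*k + 6). ✓
Sum = s_(11) − s_(3); s_(11) = 77/78, s_(3) = 9/10 ⇒ 17/195.

Σ = 17/195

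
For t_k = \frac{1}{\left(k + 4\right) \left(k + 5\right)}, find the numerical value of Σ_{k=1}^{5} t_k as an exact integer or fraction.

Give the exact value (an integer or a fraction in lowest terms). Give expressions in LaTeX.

Compute t_(k+1)/t_k: get (k + 4)/(k + 6).
Normal form (A,B,C) = (k + 4, k + 6, 1).
Need (k + 4)·f(k+1) − (k + 5)·f(k) = 1.
From deg A=1, deg B=1, deg C=0: d=1.
Coefficient equations give f(k) = k/4.
R(k) = B(k−1)·f(k)/C(k) = k*(k + 5)/4; s_k = R·t_k = k/(4*(k + 4)).
Δs = 1/(k**2 + 9*k + 20), as required.
Evaluate s at k=6 and k=1: 3/20 and 1/20; difference 1/10.

Σ = 1/10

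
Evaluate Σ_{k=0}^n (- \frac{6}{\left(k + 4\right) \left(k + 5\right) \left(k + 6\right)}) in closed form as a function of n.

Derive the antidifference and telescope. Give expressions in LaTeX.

The ratio is (k + 4)/(k + 7).
Take A(k)=k + 4, B(k)=k + 7, C(k)=1.
Solve (k + 4)·f(k+1) − (k + 6)·f(k) = 1.
deg f ≤ 2 (via 1,1,0).
A polynomial solution: f(k) = k*(k + 9)/40.
R(k) = B(k−1)·f(k)/C(k) = k*(k + 6)*(k + 9)/40; s_k = R·t_k = 3*k*(-k - 9)/(20*(k + 4)*(k + 5)).
s_(k+1) − s_k = -6/(k**3 + 15*k**2 + 74*k + 120) = t_k.
Σ_(k=0)^n t_k = s_(n+1) − s_(0) = (3*(-n**2 - 11*n - 10)/(20*(n**2 + 11*n + 30))) − (0), i.e. 3*(-n**2 - 11*n - 10)/(20*(n**2 + 11*n + 30)).

S(n) = \frac{3 \left(- n^{2} - 11 n - 10\right)}{20 \left(n^{2} + 11 n + 30\right)}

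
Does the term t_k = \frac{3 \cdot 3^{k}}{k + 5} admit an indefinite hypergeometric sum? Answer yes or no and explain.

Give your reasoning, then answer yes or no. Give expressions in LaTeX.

No — key equation has no polynomial f.

t_(k+1)/t_k = 3*(k + 5)/(k + 6).
Take A(k)=3*k + 15, B(k)=k + 6, C(k)=1.
Solve (3*k + 15)·f(k+1) − (k + 5)·f(k) = 1.
Degrees (1,1,0) ⇒ d ≤ -1.
deg f ≤ -1 is impossible — no certificate.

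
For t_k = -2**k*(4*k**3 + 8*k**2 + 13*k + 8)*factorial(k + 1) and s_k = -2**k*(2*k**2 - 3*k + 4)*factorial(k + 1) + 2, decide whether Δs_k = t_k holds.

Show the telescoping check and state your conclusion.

valid; difference matches t_k

s_(k+1) = -2**(k + 1)*(-3*k + 2*(k + 1)**2 + 1)*factorial(k + 2) + 2
s_(k+1) − s_k = -2**k*(4*k**3 + 8*k**2 + 13*k + 8)*factorial(k + 1)
(s_(k+1) − s_k) − t_k = 0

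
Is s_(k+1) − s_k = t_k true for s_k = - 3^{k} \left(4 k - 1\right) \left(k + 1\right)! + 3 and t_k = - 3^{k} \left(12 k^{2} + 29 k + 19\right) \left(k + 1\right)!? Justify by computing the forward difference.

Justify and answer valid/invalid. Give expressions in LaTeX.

s_(k+1) = -3**(k + 1)*(4*k + 3)*factorial(k + 2) + 3
s_(k+1) − s_k = -3**k*(12*k**2 + 29*k + 19)*factorial(k + 1)
(s_(k+1) − s_k) − t_k = 0

valid; difference matches t_k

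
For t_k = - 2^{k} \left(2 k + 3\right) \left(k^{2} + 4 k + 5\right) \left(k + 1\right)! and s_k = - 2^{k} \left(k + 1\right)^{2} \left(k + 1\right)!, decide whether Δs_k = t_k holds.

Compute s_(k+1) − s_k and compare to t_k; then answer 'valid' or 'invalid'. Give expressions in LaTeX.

s_(k+1) = -2**(k + 1)*(k + 2)**2*factorial(k + 2)
s_(k+1) − s_k = -2**k*(2*k + 3)*(k**2 + 4*k + 5)*factorial(k + 1)
(s_(k+1) − s_k) − t_k = 0

valid (s_(k+1) − s_k reduces to t_k)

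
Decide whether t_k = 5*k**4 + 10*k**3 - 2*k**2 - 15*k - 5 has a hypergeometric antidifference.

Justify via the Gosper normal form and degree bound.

Yes. s_k = k*(k**4 - 4*k**2 - 4*k + 2).

Compute t_(k+1)/t_k: get (5*k**4 + 30*k**3 + 58*k**2 + 31*k - 7)/(5*k**4 + 10*k**3 - 2*k**2 - 15*k - 5).
A = 1, B = 1, C = k**4 + 2*k**3 - 2*k**2/5 - 3*k - 1.
Key eq: (1)·f(k+1) = (1)·f(k) + (k**4 + 2*k**3 - 2*k**2/5 - 3*k - 1).
From deg A=0, deg B=0, deg C=4: d=5.
Coefficient equations give f(k) = k*(k**4 - 4*k**2 - 4*k + 2)/5.
Get s_k = R·t_k = k*(k**4 - 4*k**2 - 4*k + 2) with R(k) = B(k−1)f(k)/C(k) = k*(k**4 - 4*k**2 - 4*k + 2)/(5*k**4 + 10*k**3 - 2*k**2 - 15*k - 5).
Δs = 5*k**4 + 10*k**3 - 2*k**2 - 15*k - 5, as required.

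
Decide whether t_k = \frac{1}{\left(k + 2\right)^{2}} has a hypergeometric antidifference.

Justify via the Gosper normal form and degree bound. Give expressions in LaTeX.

The ratio is (k + 2)**2/(k + 3)**2.
A = k**2 + 4*k + 4, B = k**2 + 6*k + 9, C = 1.
Need (k**2 + 4*k + 4)·f(k+1) − (k**2 + 4*k + 4)·f(k) = 1.
d = 0 from the (2,2,0) case.
f = c0 ⇒ A·f(k+1) − B(k−1)·f(k) − C = -1. The system {-1 = 0} is inconsistent; no antidifference.

No — key equation has no polynomial f.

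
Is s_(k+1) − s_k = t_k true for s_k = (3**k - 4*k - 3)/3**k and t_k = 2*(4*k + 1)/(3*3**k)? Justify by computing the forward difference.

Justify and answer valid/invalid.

Valid: the claim telescopes to t_k.

s_(k+1) = (3*3**k - 4*k - 7)/(3*3**k)
s_(k+1) − s_k = 2*(4*k + 1)/(3*3**k)
(s_(k+1) − s_k) − t_k = 0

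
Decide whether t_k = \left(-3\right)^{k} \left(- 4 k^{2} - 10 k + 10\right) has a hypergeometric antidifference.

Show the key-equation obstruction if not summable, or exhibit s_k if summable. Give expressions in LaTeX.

r(k) = 3*(-5*k - 2*(k + 1)**2)/(2*k**2 + 5*k - 5) after simplifying.
So A=-3 and B=1, with C=k**2 + 5*k/2 - 5/2.
Need (-3)·f(k+1) − (1)·f(k) = k**2 + 5*k/2 - 5/2.
deg f ≤ 2 (via 0,0,2).
Solve for f: f(k) = -(k**2 + k - 4)/4 (degree 2 ≤ 2).
R(k) = B(k−1)·f(k)/C(k) = -(k**2 + k - 4)/(2*(2*k**2 + 5*k - 5)); s_k = R·t_k = (-3)**k*(k**2 + k - 4).
Verify: (-3)**k*(-4*k**2 - 10*k + 10) matches t_k.

Yes. s_k = \left(-3\right)^{k} \left(k^{2} + k - 4\right).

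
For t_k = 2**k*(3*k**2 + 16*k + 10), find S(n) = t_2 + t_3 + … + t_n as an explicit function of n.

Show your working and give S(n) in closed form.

The ratio is 2*(3*k**2 + 22*k + 29)/(3*k**2 + 16*k + 10).
Take A(k)=2, B(k)=1, C(k)=k**2 + 16*k/3 + 10/3.
Key eq: (2)·f(k+1) = (1)·f(k) + (k**2 + 16*k/3 + 10/3).
d = 2 from the (0,0,2) case.
Match coefficients ⇒ f(k) = (k + 2)*(3*k - 2)/3.
R(k) = B(k−1)·f(k)/C(k) = (k + 2)*(3*k - 2)/(3*k**2 + 16*k + 10); s_k = R·t_k = 2**k*(3*k**2 + 4*k - 4).
Δs = 2**k*(3*k**2 + 16*k + 10), as required.
Telescope: S(n) = s_(n+1) − s_(2) = 2**(n + 1)*(3*n**2 + 10*n + 3) − (64) = 6*2**n*n**2 + 20*2**n*n + 6*2**n - 64.

S(n) = 6*2**n*n**2 + 20*2**n*n + 6*2**n - 64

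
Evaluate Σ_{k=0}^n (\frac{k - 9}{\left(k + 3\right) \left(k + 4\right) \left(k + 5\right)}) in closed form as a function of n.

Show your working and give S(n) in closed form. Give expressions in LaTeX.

S(n) = \frac{- n^{2} - 13 n - 12}{4 \left(n^{2} + 9 n + 20\right)}

Compute t_(k+1)/t_k: get (k - 8)*(k + 3)/((k - 9)*(k + 6)).
So A=k + 3 and B=k + 6, with C=k - 9.
Solve (k + 3)·f(k+1) − (k + 5)·f(k) = k - 9.
Degrees (1,1,1) ⇒ d ≤ 2.
A polynomial solution: f(k) = -k*(k + 11)/4.
So s_k = (B(k−1)f/C)·t_k = (-k*(k + 5)*(k + 11)/(4*(k - 9)))·t_k = k*(-k - 11)/(4*(k + 3)*(k + 4)).
s_(k+1) − s_k = (k - 9)/(k**3 + 12*k**2 + 47*k + 60) = t_k.
Σ_(k=0)^n t_k = s_(n+1) − s_(0) = ((-n**2 - 13*n - 12)/(4*(n**2 + 9*n + 20))) − (0), i.e. (-n**2 - 13*n - 12)/(4*(n**2 + 9*n + 20)).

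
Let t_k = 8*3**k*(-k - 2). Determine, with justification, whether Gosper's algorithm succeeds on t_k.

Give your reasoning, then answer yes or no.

Yes. s_k = 3**k*(-4*k - 2).

t_(k+1)/t_k = 3*(k + 3)/(k + 2).
So A=3 and B=1, with C=k + 2.
Set up (3)·f(k+1) − (1)·f(k) − (k + 2) = 0.
d = 1 from the (0,0,1) case.
Match coefficients ⇒ f(k) = (2*k + 1)/4.
So s_k = (B(k−1)f/C)·t_k = ((2*k + 1)/(4*(k + 2)))·t_k = 3**k*(-4*k - 2).
Δs = 8*3**k*(-k - 2), as required.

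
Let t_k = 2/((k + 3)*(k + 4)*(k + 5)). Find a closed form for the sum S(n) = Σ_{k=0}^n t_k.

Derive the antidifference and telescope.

The ratio is (k + 3)/(k + 6).
Gosper form: A/B · C(k+1)/C(k) with A=k + 3, B=k + 6, C=1.
f must satisfy (k + 3)·f(k+1) − (k + 5)·f(k) = 1.
Degrees (1,1,0) ⇒ d ≤ 2.
Match coefficients ⇒ f(k) = k*(k + 7)/24.
R(k) = B(k−1)·f(k)/C(k) = k*(k + 5)*(k + 7)/24; s_k = R·t_k = k*(k + 7)/(12*(k + 3)*(k + 4)).
Check: Δs_k = 2/(k**3 + 12*k**2 + 47*k + 60). ✓
Σ_(k=0)^n t_k = s_(n+1) − s_(0) = ((n**2 + 9*n + 8)/(12*(n**2 + 9*n + 20))) − (0), i.e. (n**2 + 9*n + 8)/(12*(n**2 + 9*n + 20)).

S(n) = (n**2 + 9*n + 8)/(12*(n**2 + 9*n + 20))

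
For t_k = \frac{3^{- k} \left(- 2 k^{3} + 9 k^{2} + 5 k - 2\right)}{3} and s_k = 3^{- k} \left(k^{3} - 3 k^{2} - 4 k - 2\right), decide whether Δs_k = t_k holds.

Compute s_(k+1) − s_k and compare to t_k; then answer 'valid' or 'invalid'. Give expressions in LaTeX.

s_(k+1) = (k**3 - 7*k - 8)/(3*3**k)
s_(k+1) − s_k = (-2*k**3 + 9*k**2 + 5*k - 2)/(3*3**k)
(s_(k+1) − s_k) − t_k = 0

valid; difference matches t_k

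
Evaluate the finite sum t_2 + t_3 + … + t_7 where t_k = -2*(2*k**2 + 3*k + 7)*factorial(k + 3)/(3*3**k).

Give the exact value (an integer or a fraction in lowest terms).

The ratio is (k + 4)*(3*k + 2*(k + 1)**2 + 10)/(3*(2*k**2 + 3*k + 7)).
Gosper form: A/B · C(k+1)/C(k) with A=k/3 + 4/3, B=1, C=k**2 + 3*k/2 + 7/2.
Set up (k/3 + 4/3)·f(k+1) − (1)·f(k) − (k**2 + 3*k/2 + 7/2) = 0.
Bound: deg f ≤ 1.
Solve for f: f(k) = 3*(2*k - 1)/2 (degree 1 ≤ 1).
Certificate R = B(k−1)f/C = 3*(2*k - 1)/(2*k**2 + 3*k + 7) gives s_k = -2*(2*k - 1)*factorial(k + 3)/3**k.
Δs = -2*(2*k**2 + 3*k + 7)*factorial(k + 3)/(3*3**k), as required.
Σ_(k=2)^(7) t_k = s_(8) − s_(2) = -4928000/27 − (-80) = -4925840/27.

Σ = -4925840/27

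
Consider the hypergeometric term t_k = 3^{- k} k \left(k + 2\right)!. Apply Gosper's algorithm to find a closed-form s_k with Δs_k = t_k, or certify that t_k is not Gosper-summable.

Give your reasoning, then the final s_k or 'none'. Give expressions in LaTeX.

Ratio r(k) = (k + 1)*(k + 3)/(3*k).
Gosper form: A/B · C(k+1)/C(k) with A=k/3 + 1, B=1, C=k.
f must satisfy (k/3 + 1)·f(k+1) − (1)·f(k) = k.
Bound: deg f ≤ 0.
Match coefficients ⇒ f(k) = 3.
Then R = B(k−1)f/C = 3/k, so s_k = R(k)·t_k = 3**(1 - k)*factorial(k + 2).
Δs = k*factorial(k + 2)/3**k, as required.

s_k = 3^{1 - k} \left(k + 2\right)!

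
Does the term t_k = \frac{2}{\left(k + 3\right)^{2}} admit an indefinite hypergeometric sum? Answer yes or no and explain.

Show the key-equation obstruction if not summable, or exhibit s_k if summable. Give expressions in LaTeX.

Ratio r(k) = (k + 3)**2/(k + 4)**2.
Factor: A=k**2 + 6*k + 9; B=k**2 + 8*k + 16; C=1.
Solve (k**2 + 6*k + 9)·f(k+1) − (k**2 + 6*k + 9)·f(k) = 1.
Degrees (2,2,0) ⇒ d ≤ 0.
Generic f = c0 gives residual -1; -1 = 0 cannot hold, so t_k is not Gosper-summable.

No. Not Gosper-summable.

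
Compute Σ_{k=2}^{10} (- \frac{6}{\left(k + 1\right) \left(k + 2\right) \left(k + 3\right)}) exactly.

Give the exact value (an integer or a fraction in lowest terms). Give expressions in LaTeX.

Σ = -3/13

Step 1: r(k) = (k + 1)/(k + 4).
So A=k + 1 and B=k + 4, with C=1.
Need (k + 1)·f(k+1) − (k + 3)·f(k) = 1.
d = 2 from the (1,1,0) case.
Coefficient equations give f(k) = k*(k + 3)/4.
Then R = B(k−1)f/C = k*(k + 3)**2/4, so s_k = R(k)·t_k = 3*k*(-k - 3)/(2*(k + 1)*(k + 2)).
Δs = -6/(k**3 + 6*k**2 + 11*k + 6), as required.
Telescoping: Σ = s_(11) − s_(2) = -77/52 − (-5/4) = -3/13.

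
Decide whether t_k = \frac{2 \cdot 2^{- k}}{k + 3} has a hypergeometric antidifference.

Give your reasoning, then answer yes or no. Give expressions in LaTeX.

r(k) = (k + 3)/(2*(k + 4)) after simplifying.
Factor: A=k/2 + 3/2; B=k + 4; C=1.
Set up (k/2 + 3/2)·f(k+1) − (k + 3)·f(k) − (1) = 0.
deg f ≤ -1 (via 1,1,0).
Negative degree bound (-1): no f exists, t_k not Gosper-summable.

No — t_k has no hypergeometric antidifference.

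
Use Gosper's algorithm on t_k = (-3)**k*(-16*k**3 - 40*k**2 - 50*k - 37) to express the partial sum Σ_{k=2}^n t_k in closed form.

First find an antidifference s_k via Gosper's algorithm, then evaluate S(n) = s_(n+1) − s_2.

S(n) = -12*(-3)**n*n**3 - 39*(-3)**n*n**2 - 48*(-3)**n*n - 33*(-3)**n - 396

Step 1: r(k) = 3*(-16*k**3 - 88*k**2 - 178*k - 143)/(16*k**3 + 40*k**2 + 50*k + 37).
Normal form (A,B,C) = (-3, 1, k**3 + 5*k**2/2 + 25*k/8 + 37/16).
Need (-3)·f(k+1) − (1)·f(k) = k**3 + 5*k**2/2 + 25*k/8 + 37/16.
d = 3 from the (0,0,3) case.
Solve for f: f(k) = -(4*k**3 + k**2 + 2*k + 4)/16 (degree 3 ≤ 3).
Certificate R = B(k−1)f/C = -(4*k**3 + k**2 + 2*k + 4)/(16*k**3 + 40*k**2 + 50*k + 37) gives s_k = (-3)**k*(4*k**3 + k**2 + 2*k + 4).
Check: Δs_k = (-3)**k*(-16*k**3 - 40*k**2 - 50*k - 37). ✓
s_(n+1) = (-3)**(n + 1)*(4*n**3 + 13*n**2 + 16*n + 11) and s_(2) = 396, so S(n) = -12*(-3)**n*n**3 - 39*(-3)**n*n**2 - 48*(-3)**n*n - 33*(-3)**n - 396.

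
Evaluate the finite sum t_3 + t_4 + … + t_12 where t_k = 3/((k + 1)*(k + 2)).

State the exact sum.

Σ = 15/28

Compute t_(k+1)/t_k: get (k + 1)/(k + 3).
A = k + 1, B = k + 3, C = 1.
Set up (k + 1)·f(k+1) − (k + 2)·f(k) − (1) = 0.
Degrees (1,1,0) ⇒ d ≤ 1.
Match coefficients ⇒ f(k) = k.
R(k) = B(k−1)·f(k)/C(k) = k*(k + 2); s_k = R·t_k = 3*k/(k + 1).
Verify: 3/(k**2 + 3*k + 2) matches t_k.
Evaluate s at k=13 and k=3: 39/14 and 9/4; difference 15/28.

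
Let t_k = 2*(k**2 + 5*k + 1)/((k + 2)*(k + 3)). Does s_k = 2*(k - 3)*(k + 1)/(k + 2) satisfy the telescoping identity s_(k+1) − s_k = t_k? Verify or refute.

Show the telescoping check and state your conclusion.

Valid — Δs_k = t_k.

s_(k+1) = 2*(k**2 - 4)/(k + 3)
s_(k+1) − s_k = 2*(k**2 + 5*k + 1)/(k**2 + 5*k + 6)
(s_(k+1) − s_k) − t_k = 0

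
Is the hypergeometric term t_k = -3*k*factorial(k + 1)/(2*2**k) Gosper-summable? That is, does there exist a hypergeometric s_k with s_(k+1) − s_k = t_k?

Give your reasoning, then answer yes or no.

Compute t_(k+1)/t_k: get (k + 1)*(k + 2)/(2*k).
Factor: A=k/2 + 1; B=1; C=k.
Need (k/2 + 1)·f(k+1) − (1)·f(k) = k.
deg f ≤ 0 (via 1,0,1).
Match coefficients ⇒ f(k) = 2.
Get s_k = R·t_k = -3*factorial(k + 1)/2**k with R(k) = B(k−1)f(k)/C(k) = 2/k.
Δs = -3*k*factorial(k + 1)/(2*2**k), as required.

Yes. s_k = -3*factorial(k + 1)/2**k.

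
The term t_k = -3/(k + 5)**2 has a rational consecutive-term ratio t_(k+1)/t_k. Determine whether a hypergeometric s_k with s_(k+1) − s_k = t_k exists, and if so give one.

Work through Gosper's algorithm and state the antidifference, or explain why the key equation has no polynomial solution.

The ratio is (k + 5)**2/(k + 6)**2.
Factor: A=k**2 + 10*k + 25; B=k**2 + 12*k + 36; C=1.
Set up (k**2 + 10*k + 25)·f(k+1) − (k**2 + 10*k + 25)·f(k) − (1) = 0.
deg f ≤ 0 (via 2,2,0).
Write f(k) = c0. Then LHS − RHS = -1, requiring -1 = 0: contradictory. No certificate.

none — t_k is not Gosper-summable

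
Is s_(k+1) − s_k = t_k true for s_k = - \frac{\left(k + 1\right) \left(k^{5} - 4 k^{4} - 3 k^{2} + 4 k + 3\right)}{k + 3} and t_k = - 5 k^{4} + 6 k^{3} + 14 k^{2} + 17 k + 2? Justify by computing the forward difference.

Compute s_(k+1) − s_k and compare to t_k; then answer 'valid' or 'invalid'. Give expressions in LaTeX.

Invalid: residual \frac{2 \left(4 k^{5} + 13 k^{4} - 32 k^{3} - 56 k^{2} - 57 k - 9\right)}{k^{2} + 7 k + 12} ≠ 0.

s_(k+1) = -(k + 2)*(4*k + (k + 1)**5 - 4*(k + 1)**4 - 3*(k + 1)**2 + 7)/(k + 4)
s_(k+1) − s_k = (-5*k**6 - 21*k**5 + 22*k**4 + 123*k**3 + 177*k**2 + 104*k + 6)/(k**2 + 7*k + 12)
(s_(k+1) − s_k) − t_k = 2*(4*k**5 + 13*k**4 - 32*k**3 - 56*k**2 - 57*k - 9)/(k**2 + 7*k + 12)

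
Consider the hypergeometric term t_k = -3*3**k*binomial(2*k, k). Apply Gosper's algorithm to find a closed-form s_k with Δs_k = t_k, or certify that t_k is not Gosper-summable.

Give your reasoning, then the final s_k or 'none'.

Step 1: r(k) = 6*(2*k + 1)/(k + 1).
Normal form (A,B,C) = (12*k + 6, k + 1, 1).
Key eq: (12*k + 6)·f(k+1) = (k)·f(k) + (1).
deg f ≤ -1 (via 1,1,0).
Bound -1 < 0, so the key equation has no polynomial solution.

none — t_k is not Gosper-summable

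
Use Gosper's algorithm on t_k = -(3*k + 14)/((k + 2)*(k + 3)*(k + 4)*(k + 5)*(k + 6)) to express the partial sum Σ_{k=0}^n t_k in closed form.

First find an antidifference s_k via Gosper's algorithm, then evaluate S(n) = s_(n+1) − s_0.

S(n) = (-n**3 - 13*n**2 - 54*n - 42)/(30*(n**3 + 13*n**2 + 54*n + 72))

The ratio is (k + 2)*(3*k + 17)/((k + 7)*(3*k + 14)).
A = k + 2, B = k + 7, C = k + 14/3.
f must satisfy (k + 2)·f(k+1) − (k + 6)·f(k) = k + 14/3.
deg f ≤ 4 (via 1,1,1).
Match coefficients ⇒ f(k) = k*(k + 4)*(k**2 + 10*k + 31)/90.
Certificate R = B(k−1)f/C = k*(k + 4)*(k + 6)*(k**2 + 10*k + 31)/(30*(3*k + 14)) gives s_k = k*(-k**2 - 10*k - 31)/(30*(k**3 + 10*k**2 + 31*k + 30)).
Verify: (-3*k - 14)/(k**5 + 20*k**4 + 155*k**3 + 580*k**2 + 1044*k + 720) matches t_k.
Telescope: S(n) = s_(n+1) − s_(0) = (-n**3 - 13*n**2 - 54*n - 42)/(30*(n**3 + 13*n**2 + 54*n + 72)) − (0) = (-n**3 - 13*n**2 - 54*n - 42)/(30*(n**3 + 13*n**2 + 54*n + 72)).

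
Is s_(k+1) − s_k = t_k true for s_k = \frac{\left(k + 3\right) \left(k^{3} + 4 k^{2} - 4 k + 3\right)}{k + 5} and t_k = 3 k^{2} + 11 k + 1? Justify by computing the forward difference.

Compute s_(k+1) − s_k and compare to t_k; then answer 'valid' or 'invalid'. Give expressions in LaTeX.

Invalid: residual \frac{4 \left(- k^{3} - 11 k^{2} - 30 k - 1\right)}{k^{2} + 11 k + 30} ≠ 0.

s_(k+1) = (k**4 + 11*k**3 + 35*k**2 + 32*k + 16)/(k + 6)
s_(k+1) − s_k = (3*k**4 + 40*k**3 + 168*k**2 + 221*k + 26)/(k**2 + 11*k + 30)
(s_(k+1) − s_k) − t_k = 4*(-k**3 - 11*k**2 - 30*k - 1)/(k**2 + 11*k + 30)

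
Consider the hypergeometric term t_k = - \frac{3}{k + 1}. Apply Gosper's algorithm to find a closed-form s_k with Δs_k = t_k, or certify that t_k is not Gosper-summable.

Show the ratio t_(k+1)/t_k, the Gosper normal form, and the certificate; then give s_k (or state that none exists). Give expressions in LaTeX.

t_(k+1)/t_k = (k + 1)/(k + 2).
So A=k + 1 and B=k + 2, with C=1.
Solve (k + 1)·f(k+1) − (k + 1)·f(k) = 1.
Bound: deg f ≤ 0.
Write f(k) = c0. Then LHS − RHS = -1, requiring -1 = 0: contradictory. No certificate.

no hypergeometric antidifference exists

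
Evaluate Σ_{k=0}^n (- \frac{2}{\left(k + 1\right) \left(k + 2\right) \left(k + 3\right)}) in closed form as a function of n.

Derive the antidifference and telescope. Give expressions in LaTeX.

t_(k+1)/t_k = (k + 1)/(k + 4).
A = k + 1, B = k + 4, C = 1.
Need (k + 1)·f(k+1) − (k + 3)·f(k) = 1.
From deg A=1, deg B=1, deg C=0: d=2.
Solve for f: f(k) = k*(k + 3)/4 (degree 2 ≤ 2).
Then R = B(k−1)f/C = k*(k + 3)**2/4, so s_k = R(k)·t_k = k*(-k - 3)/(2*(k + 1)*(k + 2)).
Check: Δs_k = -2/(k**3 + 6*k**2 + 11*k + 6). ✓
Telescope: S(n) = s_(n+1) − s_(0) = (-n**2 - 5*n - 4)/(2*(n**2 + 5*n + 6)) − (0) = (-n**2 - 5*n - 4)/(2*(n**2 + 5*n + 6)).

S(n) = \frac{- n^{2} - 5 n - 4}{2 \left(n^{2} + 5 n + 6\right)}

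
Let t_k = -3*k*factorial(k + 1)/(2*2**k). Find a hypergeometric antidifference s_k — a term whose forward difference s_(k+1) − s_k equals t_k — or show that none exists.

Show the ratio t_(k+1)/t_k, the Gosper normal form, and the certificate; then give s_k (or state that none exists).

s_k = -3*factorial(k + 1)/2**k

r(k) = (k + 1)*(k + 2)/(2*k) after simplifying.
Factor: A=k/2 + 1; B=1; C=k.
Need (k/2 + 1)·f(k+1) − (1)·f(k) = k.
deg f ≤ 0 (via 1,0,1).
Match coefficients ⇒ f(k) = 2.
Certificate R = B(k−1)f/C = 2/k gives s_k = -3*factorial(k + 1)/2**k.
Verify: -3*k*factorial(k + 1)/(2*2**k) matches t_k.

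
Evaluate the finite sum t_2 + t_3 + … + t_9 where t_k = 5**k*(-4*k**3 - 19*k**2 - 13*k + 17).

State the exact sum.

Ratio r(k) = 5*(4*k**3 + 31*k**2 + 63*k + 19)/(4*k**3 + 19*k**2 + 13*k - 17).
Normal form (A,B,C) = (5, 1, k**3 + 19*k**2/4 + 13*k/4 - 17/4).
Solve (5)·f(k+1) − (1)·f(k) = k**3 + 19*k**2/4 + 13*k/4 - 17/4.
Degrees (0,0,3) ⇒ d ≤ 3.
Match coefficients ⇒ f(k) = (k + 1)*(k**2 - 3)/4.
So s_k = (B(k−1)f/C)·t_k = ((k + 1)*(k**2 - 3)/(4*k**3 + 19*k**2 + 13*k - 17))·t_k = 5**k*(-k**3 - k**2 + 3*k + 3).
Check: Δs_k = 5**k*(-4*k**3 - 19*k**2 - 13*k + 17). ✓
Σ_(k=2)^(9) t_k = s_(10) − s_(2) = -10419921875 − (-75) = -10419921800.

Σ = -10419921800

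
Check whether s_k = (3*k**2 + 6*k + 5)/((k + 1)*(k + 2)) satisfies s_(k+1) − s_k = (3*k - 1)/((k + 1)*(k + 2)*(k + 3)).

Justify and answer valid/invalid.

s_(k+1) = (6*k + 3*(k + 1)**2 + 11)/((k + 2)*(k + 3))
s_(k+1) − s_k = (3*k - 1)/(k**3 + 6*k**2 + 11*k + 6)
(s_(k+1) − s_k) − t_k = 0

valid (s_(k+1) − s_k reduces to t_k)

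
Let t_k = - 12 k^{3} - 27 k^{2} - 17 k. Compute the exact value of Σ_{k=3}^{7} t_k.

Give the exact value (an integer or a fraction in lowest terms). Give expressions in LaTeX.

Ratio r(k) = (12*k**3 + 63*k**2 + 107*k + 56)/(k*(12*k**2 + 27*k + 17)).
Take A(k)=1, B(k)=1, C(k)=k**3 + 9*k**2/4 + 17*k/12.
f must satisfy (1)·f(k+1) − (1)·f(k) = k**3 + 9*k**2/4 + 17*k/12.
deg f ≤ 4 (via 0,0,3).
Match coefficients ⇒ f(k) = k*(k - 1)*(3*k**2 + 6*k + 4)/12.
Then R = B(k−1)f/C = (k - 1)*(3*k**2 + 6*k + 4)/(12*k**2 + 27*k + 17), so s_k = R(k)·t_k = k*(-3*k**3 - 3*k**2 + 2*k + 4).
s_(k+1) − s_k = k*(-12*k**2 - 27*k - 17) = t_k.
Evaluate s at k=8 and k=3: -13664 and -294; difference -13370.

Σ = -13370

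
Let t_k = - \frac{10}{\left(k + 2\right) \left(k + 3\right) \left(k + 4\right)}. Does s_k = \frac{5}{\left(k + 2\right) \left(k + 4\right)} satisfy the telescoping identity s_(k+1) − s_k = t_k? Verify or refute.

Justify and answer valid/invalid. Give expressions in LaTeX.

Invalid: residual \frac{15}{k^{4} + 14 k^{3} + 71 k^{2} + 154 k + 120} ≠ 0.

s_(k+1) = 5/((k + 3)*(k + 5))
s_(k+1) − s_k = 5*(-2*k - 7)/(k**4 + 14*k**3 + 71*k**2 + 154*k + 120)
(s_(k+1) − s_k) − t_k = 15/(k**4 + 14*k**3 + 71*k**2 + 154*k + 120)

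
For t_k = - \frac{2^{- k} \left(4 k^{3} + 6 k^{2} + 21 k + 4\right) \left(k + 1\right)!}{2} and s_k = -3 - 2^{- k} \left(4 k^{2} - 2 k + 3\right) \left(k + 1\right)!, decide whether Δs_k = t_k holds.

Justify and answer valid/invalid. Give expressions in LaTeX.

s_(k+1) = -2**(-k - 1)*(-2*k + 4*(k + 1)**2 + 1)*factorial(k + 2) - 3
s_(k+1) − s_k = -(4*k**3 + 6*k**2 + 21*k + 4)*factorial(k + 1)/(2*2**k)
(s_(k+1) − s_k) − t_k = 0

Valid — Δs_k = t_k.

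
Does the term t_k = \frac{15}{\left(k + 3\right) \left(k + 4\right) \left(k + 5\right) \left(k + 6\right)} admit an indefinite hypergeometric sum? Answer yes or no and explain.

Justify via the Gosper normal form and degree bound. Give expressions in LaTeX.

Yes. s_k = \frac{k \left(k^{2} + 12 k + 47\right)}{12 \left(k + 3\right) \left(k + 4\right) \left(k + 5\right)}.

Compute t_(k+1)/t_k: get (k + 3)/(k + 7).
So A=k + 3 and B=k + 7, with C=1.
Solve (k + 3)·f(k+1) − (k + 6)·f(k) = 1.
Bound: deg f ≤ 3.
A polynomial solution: f(k) = k*(k**2 + 12*k + 47)/180.
Certificate R = B(k−1)f/C = k*(k + 6)*(k**2 + 12*k + 47)/180 gives s_k = k*(k**2 + 12*k + 47)/(12*(k + 3)*(k + 4)*(k + 5)).
s_(k+1) − s_k = 15/(k**4 + 18*k**3 + 119*k**2 + 342*k + 360) = t_k.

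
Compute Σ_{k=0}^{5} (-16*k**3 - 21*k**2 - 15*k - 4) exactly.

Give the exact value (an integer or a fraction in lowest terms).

Compute t_(k+1)/t_k: get (16*k**3 + 69*k**2 + 105*k + 56)/(16*k**3 + 21*k**2 + 15*k + 4).
Factor: A=1; B=1; C=k**3 + 21*k**2/16 + 15*k/16 + 1/4.
f must satisfy (1)·f(k+1) − (1)·f(k) = k**3 + 21*k**2/16 + 15*k/16 + 1/4.
deg f ≤ 4 (via 0,0,3).
A polynomial solution: f(k) = k**2*(4*k**2 - k + 1)/16.
Certificate R = B(k−1)f/C = k**2*(4*k**2 - k + 1)/(16*k**3 + 21*k**2 + 15*k + 4) gives s_k = k**2*(-4*k**2 + k - 1).
s_(k+1) − s_k = -16*k**3 - 21*k**2 - 15*k - 4 = t_k.
Sum = s_(6) − s_(0); s_(6) = -5004, s_(0) = 0 ⇒ -5004.

Σ = -5004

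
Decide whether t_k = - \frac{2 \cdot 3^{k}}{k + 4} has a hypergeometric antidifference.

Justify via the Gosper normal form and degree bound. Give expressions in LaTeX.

No; the degree bound rules out any f.

The ratio is 3*(k + 4)/(k + 5).
A = 3*k + 12, B = k + 5, C = 1.
f must satisfy (3*k + 12)·f(k+1) − (k + 4)·f(k) = 1.
From deg A=1, deg B=1, deg C=0: d=-1.
Bound -1 < 0, so the key equation has no polynomial solution.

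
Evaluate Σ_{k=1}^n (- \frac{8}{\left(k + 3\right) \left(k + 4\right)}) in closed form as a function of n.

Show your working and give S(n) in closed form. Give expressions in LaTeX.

Compute t_(k+1)/t_k: get (k + 3)/(k + 5).
Normal form (A,B,C) = (k + 3, k + 5, 1).
Key eq: (k + 3)·f(k+1) = (k + 4)·f(k) + (1).
deg f ≤ 1 (via 1,1,0).
A polynomial solution: f(k) = k/3.
Certificate R = B(k−1)f/C = k*(k + 4)/3 gives s_k = -8*k/(3*k + 9).
Verify: -8/(k**2 + 7*k + 12) matches t_k.
Telescope: S(n) = s_(n+1) − s_(1) = 8*(-n - 1)/(3*(n + 4)) − (-2/3) = -2*n/(n + 4).

S(n) = - \frac{2 n}{n + 4}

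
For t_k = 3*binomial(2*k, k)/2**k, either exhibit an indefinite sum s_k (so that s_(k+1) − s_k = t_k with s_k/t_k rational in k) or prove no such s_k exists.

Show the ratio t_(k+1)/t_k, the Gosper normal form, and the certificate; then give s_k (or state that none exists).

t_(k+1)/t_k = (2*k + 1)/(k + 1).
A = 2*k + 1, B = k + 1, C = 1.
Set up (2*k + 1)·f(k+1) − (k)·f(k) − (1) = 0.
Degrees (1,1,0) ⇒ d ≤ -1.
Negative degree bound (-1): no f exists, t_k not Gosper-summable.

none — t_k is not Gosper-summable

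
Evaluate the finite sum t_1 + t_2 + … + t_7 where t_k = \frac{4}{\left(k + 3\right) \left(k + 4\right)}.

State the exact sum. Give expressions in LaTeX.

Ratio r(k) = (k + 3)/(k + 5).
Gosper form: A/B · C(k+1)/C(k) with A=k + 3, B=k + 5, C=1.
Set up (k + 3)·f(k+1) − (k + 4)·f(k) − (1) = 0.
From deg A=1, deg B=1, deg C=0: d=1.
Solve for f: f(k) = k/3 (degree 1 ≤ 1).
R(k) = B(k−1)·f(k)/C(k) = k*(k + 4)/3; s_k = R·t_k = 4*k/(3*(k + 3)).
Δs = 4/(k**2 + 7*k + 12), as required.
Σ_(k=1)^(7) t_k = s_(8) − s_(1) = 32/33 − (1/3) = 7/11.

Σ = 7/11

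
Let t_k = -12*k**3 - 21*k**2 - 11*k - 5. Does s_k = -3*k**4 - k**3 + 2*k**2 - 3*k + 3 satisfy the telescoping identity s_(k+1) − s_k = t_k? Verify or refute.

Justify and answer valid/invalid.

s_(k+1) = -3*k - 3*(k + 1)**4 - (k + 1)**3 + 2*(k + 1)**2
s_(k+1) − s_k = -12*k**3 - 21*k**2 - 11*k - 5
(s_(k+1) − s_k) − t_k = 0

Valid — Δs_k = t_k.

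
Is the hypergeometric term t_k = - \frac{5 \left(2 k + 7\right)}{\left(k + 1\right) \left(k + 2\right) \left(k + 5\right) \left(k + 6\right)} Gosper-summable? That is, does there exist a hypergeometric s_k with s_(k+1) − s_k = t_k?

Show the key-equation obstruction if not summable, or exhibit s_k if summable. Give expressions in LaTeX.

The ratio is (k + 1)*(k + 5)*(2*k + 9)/((k + 3)*(k + 7)*(2*k + 7)).
Normal form (A,B,C) = (k + 1, k + 7, k**3 + 21*k**2/2 + 73*k/2 + 42).
Key eq: (k + 1)·f(k+1) = (k + 6)·f(k) + (k**3 + 21*k**2/2 + 73*k/2 + 42).
d = 5 from the (1,1,3) case.
A polynomial solution: f(k) = k*(k + 2)*(k + 3)*(k + 4)*(k + 6)/10.
Certificate R = B(k−1)f/C = k*(k + 2)*(k + 6)**2/(5*(2*k + 7)) gives s_k = k*(-k - 6)/(k**2 + 6*k + 5).
s_(k+1) − s_k = 5*(-2*k - 7)/(k**4 + 14*k**3 + 65*k**2 + 112*k + 60) = t_k.

Yes. s_k = \frac{k \left(- k - 6\right)}{k^{2} + 6 k + 5}.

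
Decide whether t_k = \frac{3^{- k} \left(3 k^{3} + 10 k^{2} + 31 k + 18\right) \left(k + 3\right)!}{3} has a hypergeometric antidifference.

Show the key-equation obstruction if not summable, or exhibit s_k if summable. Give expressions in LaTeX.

t_(k+1)/t_k = (3*k**4 + 31*k**3 + 136*k**2 + 302*k + 248)/(3*(3*k**3 + 10*k**2 + 31*k + 18)).
Normal form (A,B,C) = (k/3 + 4/3, 1, k**3 + 10*k**2/3 + 31*k/3 + 6).
f must satisfy (k/3 + 4/3)·f(k+1) − (1)·f(k) = k**3 + 10*k**2/3 + 31*k/3 + 6.
deg f ≤ 2 (via 1,0,3).
A polynomial solution: f(k) = 3*k**2 + k + 2.
Then R = B(k−1)f/C = 3*(3*k**2 + k + 2)/(3*k**3 + 10*k**2 + 31*k + 18), so s_k = R(k)·t_k = (3*k**2 + k + 2)*factorial(k + 3)/3**k.
s_(k+1) − s_k = (3*k**3 + 10*k**2 + 31*k + 18)*factorial(k + 3)/(3*3**k) = t_k.

Yes. s_k = 3^{- k} \left(3 k^{2} + k + 2\right) \left(k + 3\right)!.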